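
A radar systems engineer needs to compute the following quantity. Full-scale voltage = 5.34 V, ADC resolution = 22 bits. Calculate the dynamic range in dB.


Dynamic range from full-scale to LSB:
V_min = V_max / 2^bits = 5.34 / 2^22
DR = 20 * log10(V_max / V_min)
   = 20 * log10(2^22)
   = 20 * 22 * log10(2)
   = 132.45 dB

132.45 dB


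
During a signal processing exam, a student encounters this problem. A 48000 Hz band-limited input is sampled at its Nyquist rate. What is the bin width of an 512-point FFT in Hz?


Step 1 — Nyquist sampling rate:
fs = 2 * fmax = 2 * 48000 = 96000 Hz

Step 2 — DFT bin spacing:
df = fs / N = 96000 / 512 = 187.5 Hz

187.5 Hz


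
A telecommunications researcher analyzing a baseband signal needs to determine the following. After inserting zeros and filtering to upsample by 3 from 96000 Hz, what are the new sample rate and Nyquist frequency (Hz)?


Step 1 — output sample rate after interpolation by L:
fs_out = L * fs_in = 3 * 96000 = 288000 Hz

Step 2 — Nyquist frequency of the output stream:
f_Nyq = fs_out / 2 = 288000 / 2 = 144000.0 Hz

fs_out = 288000 Hz; f_Nyquist = 144000.0 Hz


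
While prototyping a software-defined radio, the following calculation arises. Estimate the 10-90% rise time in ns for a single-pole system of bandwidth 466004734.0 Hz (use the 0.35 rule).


Rise time from bandwidth relationship:
tr = 0.35 / BW
   = 0.35 / 466004734.0
   = 7.510653315e-10 s
   = 0.7511 ns

0.7511 ns


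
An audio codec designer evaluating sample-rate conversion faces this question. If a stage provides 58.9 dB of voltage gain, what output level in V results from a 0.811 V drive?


Output voltage from dB gain:
V_out = V_in * 10^(gain_dB / 20)
      = 0.811 * 10^(58.9 / 20)
      = 0.811 * 881.048873
      = 714.5306 V

714.5306 V


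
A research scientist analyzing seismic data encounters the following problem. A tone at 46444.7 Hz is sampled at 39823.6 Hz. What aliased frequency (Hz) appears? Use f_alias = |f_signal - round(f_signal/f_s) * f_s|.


Compute the nearest integer multiple of fs to the signal:
n = round(46444.7 / 39823.6) = 1
f_alias = |46444.7 - 1 * 39823.6|
        = |46444.7 - 39823.6|
        = 6621.1 Hz

6621.1


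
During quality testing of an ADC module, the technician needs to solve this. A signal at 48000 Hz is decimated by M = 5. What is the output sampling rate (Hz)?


Decimation reduces the sample rate:
fs_out = fs_in / M
       = 48000 / 5
       = 9600.0 Hz

9600.0 Hz


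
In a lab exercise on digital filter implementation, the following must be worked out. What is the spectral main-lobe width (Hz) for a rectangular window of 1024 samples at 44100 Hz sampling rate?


Main lobe width for a rectangular window:
Width = 2 * fs / N
      = 2 * 44100 / 1024
      = 88200 / 1024
      = 86.133 Hz

86.133 Hz


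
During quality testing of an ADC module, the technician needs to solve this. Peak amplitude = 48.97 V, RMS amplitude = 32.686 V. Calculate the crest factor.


Crest factor is the ratio of peak to RMS:
CF = V_peak / V_rms
   = 48.97 / 32.686
   = 1.4982

1.4982


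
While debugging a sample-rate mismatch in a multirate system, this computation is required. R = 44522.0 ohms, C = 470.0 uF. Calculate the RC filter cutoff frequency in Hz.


Cutoff frequency of a first-order RC filter:
fc = 1 / (2 * pi * R * C)
C = 470.0 uF = 0.00047 F
fc = 1 / (2 * pi * 44522.0 * 0.00047)
   = 1 / 131.47778883574
   = 0.007606 Hz

0.007606 Hz


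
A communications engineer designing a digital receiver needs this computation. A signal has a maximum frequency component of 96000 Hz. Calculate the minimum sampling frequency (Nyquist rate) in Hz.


The Nyquist rate is twice the maximum frequency component.
fs_min = 2 * fmax
      = 2 * 96000
      = 192000 Hz

192000


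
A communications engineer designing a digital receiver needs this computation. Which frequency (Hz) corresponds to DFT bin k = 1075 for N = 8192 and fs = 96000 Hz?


Frequency of DFT bin k:
f_k = k * fs / N
    = 1075 * 96000 / 8192
    = 103200000 / 8192
    = 12597.656 Hz

12597.656 Hz


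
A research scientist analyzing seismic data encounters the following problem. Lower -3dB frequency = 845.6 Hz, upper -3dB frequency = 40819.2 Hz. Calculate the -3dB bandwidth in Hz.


Bandwidth is the difference of -3dB frequencies:
BW = f_high - f_low
   = 40819.2 - 845.6
   = 39973.6 Hz

39973.6 Hz


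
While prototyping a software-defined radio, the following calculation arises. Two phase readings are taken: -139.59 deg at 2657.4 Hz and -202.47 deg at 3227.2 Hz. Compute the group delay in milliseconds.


Group delay from phase difference:
tau = -d(phi)/d(omega)
d(phi) = -62.88 deg = -1.097463 rad
d(omega) = 2*pi*(3227.2 - 2657.4) = 3580.159 rad/s
tau = -(-1.097463) / 3580.159
    = 0.3065 ms

0.3065 ms


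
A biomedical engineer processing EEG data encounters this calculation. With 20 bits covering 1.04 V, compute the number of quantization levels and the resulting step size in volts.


Step 1 — number of quantization levels:
L = 2^N = 2^20 = 1048576

Step 2 — LSB step size:
delta = Vfs / L
      = 1.04 / 1048576
      = 9.9e-07 V

Levels = 1048576; step size = 9.9e-07 V


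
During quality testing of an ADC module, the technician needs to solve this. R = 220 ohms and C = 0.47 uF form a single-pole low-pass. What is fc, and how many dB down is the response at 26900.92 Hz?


Step 1 — cutoff frequency:
fc = 1 / (2*pi*R*C)
C = 0.47 uF = 4.7e-07 F
fc = 1 / (2*pi*220*4.7e-07)
   = 1539.216 Hz

Step 2 — magnitude at f = 26900.92 Hz:
|H(f)| = 1 / sqrt(1 + (f/fc)^2)
f/fc = 26900.92 / 1539.216 = 17.477027
|H| = 1 / sqrt(1 + 305.446473) = 0.0571245
|H|_dB = 20*log10(0.0571245) = -24.86 dB

fc = 1539.216 Hz; |H(26900.92 Hz)| = -24.86 dB


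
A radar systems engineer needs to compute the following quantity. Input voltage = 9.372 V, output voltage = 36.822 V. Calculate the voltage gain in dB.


Voltage gain in dB:
G = 20 * log10(Vout / Vin)
  = 20 * log10(36.822 / 9.372)
  = 20 * log10(3.928937)
  = 20 * 0.594275
  = 11.89 dB

11.89 dB


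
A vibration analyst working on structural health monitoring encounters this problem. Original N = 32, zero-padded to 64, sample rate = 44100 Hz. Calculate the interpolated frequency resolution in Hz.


Frequency resolution after zero-padding:
N_padded = 32 * 2 = 64
df = fs / N_padded
   = 44100 / 64
   = 689.0625 Hz

689.0625 Hz


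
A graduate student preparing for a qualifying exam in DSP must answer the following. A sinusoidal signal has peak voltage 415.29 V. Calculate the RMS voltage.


RMS voltage for a sinusoidal waveform:
V_rms = V_peak / sqrt(2)
      = 415.29 / 1.414214
      = 293.654 V

293.654 V


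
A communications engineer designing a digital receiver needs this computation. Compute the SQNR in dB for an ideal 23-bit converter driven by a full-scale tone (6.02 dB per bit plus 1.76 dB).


Theoretical SNR for a full-scale sinusoid:
SNR = 6.02 * N + 1.76
    = 6.02 * 23 + 1.76
    = 138.46 + 1.76
    = 140.22 dB

140.22 dB


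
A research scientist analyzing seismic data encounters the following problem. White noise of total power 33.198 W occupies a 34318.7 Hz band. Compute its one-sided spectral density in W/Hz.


Power spectral density:
PSD = P / BW
    = 33.198 / 34318.7
    = 0.00096734 W/Hz

0.00096734 W/Hz


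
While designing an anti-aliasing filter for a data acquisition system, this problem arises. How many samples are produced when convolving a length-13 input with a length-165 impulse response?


Linear convolution output length:
L = N + M - 1
  = 13 + 165 - 1
  = 177 samples

177


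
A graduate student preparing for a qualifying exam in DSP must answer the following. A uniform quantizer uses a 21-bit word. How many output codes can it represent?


Number of quantization levels = 2^N
= 2^21
= 2097152

2097152


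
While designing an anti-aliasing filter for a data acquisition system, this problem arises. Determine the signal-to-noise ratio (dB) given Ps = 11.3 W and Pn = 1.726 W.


SNR in decibels:
SNR = 10 * log10(Ps / Pn)
    = 10 * log10(11.3 / 1.726)
    = 10 * log10(6.5469)
    = 10 * 0.816
    = 8.16 dB

8.16 dB


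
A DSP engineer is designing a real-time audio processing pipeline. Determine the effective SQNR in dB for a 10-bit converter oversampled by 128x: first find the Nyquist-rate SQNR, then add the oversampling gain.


Step 1 — baseline SQNR at Nyquist:
SQNR_base = 6.02*N + 1.76
          = 6.02*10 + 1.76
          = 61.96 dB

Step 2 — oversampling processing gain:
G = 10*log10(OSR) = 10*log10(128) = 21.07 dB

Step 3 — total:
SQNR_total = 61.96 + 21.07 = 83.03 dB

Base SQNR = 61.96 dB; oversampled SQNR = 83.03 dB


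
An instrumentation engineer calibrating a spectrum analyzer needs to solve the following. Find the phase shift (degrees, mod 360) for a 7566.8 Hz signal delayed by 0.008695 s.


Phase shift from frequency and time delay:
phi = 360 * f * t_delay
    = 360 * 7566.8 * 0.008695
    = 23685.6 degrees
    mod 360 = 285.6 degrees

285.6 degrees


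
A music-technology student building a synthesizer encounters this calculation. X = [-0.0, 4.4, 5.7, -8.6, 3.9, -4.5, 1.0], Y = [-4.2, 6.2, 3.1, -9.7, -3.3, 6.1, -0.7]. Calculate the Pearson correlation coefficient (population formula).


Pearson correlation coefficient (population):
r = cov(X,Y) / (std(X) * std(Y))
Mean X = 0.2714, Mean Y = -0.3571
Cov(X,Y) = 12.57551
Std(X) = 4.807053, Std(Y) = 5.444226
r = 0.4805

0.4805


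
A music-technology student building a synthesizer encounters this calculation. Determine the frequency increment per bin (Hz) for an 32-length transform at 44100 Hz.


DFT frequency resolution:
df = fs / N
   = 44100 / 32
   = 1378.125 Hz

1378.125 Hz


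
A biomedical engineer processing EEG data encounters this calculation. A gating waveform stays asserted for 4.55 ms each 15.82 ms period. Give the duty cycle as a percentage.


Duty cycle as a percentage:
DC = (t_on / T) * 100
   = (4.55 / 15.82) * 100
   = 0.287611 * 100
   = 28.76 %

28.76 %


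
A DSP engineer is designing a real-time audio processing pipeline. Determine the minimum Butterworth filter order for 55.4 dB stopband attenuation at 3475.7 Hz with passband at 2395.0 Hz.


Butterworth filter order formula:
n = log10(10^(A/10) - 1) / (2 * log10(f_stop/f_pass))
10^(55.4/10) - 1 = 346735.8505
f_stop/f_pass = 3475.7 / 2395.0 = 1.4512
n = 17.1266 -> ceil = 18

18


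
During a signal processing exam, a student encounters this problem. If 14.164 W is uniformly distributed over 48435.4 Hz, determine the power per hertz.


Power spectral density:
PSD = P / BW
    = 14.164 / 48435.4
    = 0.00029243 W/Hz

0.00029243 W/Hz


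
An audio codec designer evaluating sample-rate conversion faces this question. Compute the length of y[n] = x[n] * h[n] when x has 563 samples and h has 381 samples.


Linear convolution output length:
L = N + M - 1
  = 563 + 381 - 1
  = 943 samples

943


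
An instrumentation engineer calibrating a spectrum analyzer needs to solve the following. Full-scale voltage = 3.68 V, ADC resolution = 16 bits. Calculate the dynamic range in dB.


Dynamic range from full-scale to LSB:
V_min = V_max / 2^bits = 3.68 / 2^16
DR = 20 * log10(V_max / V_min)
   = 20 * log10(2^16)
   = 20 * 16 * log10(2)
   = 96.33 dB

96.33 dB


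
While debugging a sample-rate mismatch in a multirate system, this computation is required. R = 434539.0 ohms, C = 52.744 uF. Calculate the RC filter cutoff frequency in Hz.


Cutoff frequency of a first-order RC filter:
fc = 1 / (2 * pi * R * C)
C = 52.744 uF = 5.2744e-05 F
fc = 1 / (2 * pi * 434539.0 * 5.2744e-05)
   = 1 / 144.006366191
   = 0.006944 Hz

0.006944 Hz


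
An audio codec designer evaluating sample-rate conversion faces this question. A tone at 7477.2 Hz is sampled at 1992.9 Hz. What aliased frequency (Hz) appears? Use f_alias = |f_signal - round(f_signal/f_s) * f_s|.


Compute the nearest integer multiple of fs to the signal:
n = round(7477.2 / 1992.9) = 4
f_alias = |7477.2 - 4 * 1992.9|
        = |7477.2 - 7971.6|
        = 494.4 Hz

494.4


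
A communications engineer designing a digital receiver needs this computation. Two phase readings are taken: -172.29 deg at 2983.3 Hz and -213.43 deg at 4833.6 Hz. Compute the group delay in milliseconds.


Group delay from phase difference:
tau = -d(phi)/d(omega)
d(phi) = -41.14 deg = -0.718028 rad
d(omega) = 2*pi*(4833.6 - 2983.3) = 11625.7778 rad/s
tau = -(-0.718028) / 11625.7778
    = 0.0618 ms

0.0618 ms


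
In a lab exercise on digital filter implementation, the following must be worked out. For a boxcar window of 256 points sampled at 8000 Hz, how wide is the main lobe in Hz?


Main lobe width for a rectangular window:
Width = 2 * fs / N
      = 2 * 8000 / 256
      = 16000 / 256
      = 62.5 Hz

62.5 Hz


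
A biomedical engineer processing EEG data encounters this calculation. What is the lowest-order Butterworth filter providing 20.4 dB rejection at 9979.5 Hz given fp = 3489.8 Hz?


Butterworth filter order formula:
n = log10(10^(A/10) - 1) / (2 * log10(f_stop/f_pass))
10^(20.4/10) - 1 = 108.6478
f_stop/f_pass = 9979.5 / 3489.8 = 2.8596
n = 2.231 -> ceil = 3

3


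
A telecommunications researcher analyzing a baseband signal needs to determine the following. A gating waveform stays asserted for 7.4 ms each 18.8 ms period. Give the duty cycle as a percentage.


Duty cycle as a percentage:
DC = (t_on / T) * 100
   = (7.4 / 18.8) * 100
   = 0.393617 * 100
   = 39.36 %

39.36 %


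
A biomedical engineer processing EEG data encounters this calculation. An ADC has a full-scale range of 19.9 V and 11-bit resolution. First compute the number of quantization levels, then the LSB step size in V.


Step 1 — number of quantization levels:
L = 2^N = 2^11 = 2048

Step 2 — LSB step size:
delta = Vfs / L
      = 19.9 / 2048
      = 0.0097168 V

Levels = 2048; step size = 0.0097168 V


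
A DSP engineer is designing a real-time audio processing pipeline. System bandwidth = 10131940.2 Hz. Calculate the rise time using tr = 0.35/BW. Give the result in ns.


Rise time from bandwidth relationship:
tr = 0.35 / BW
   = 0.35 / 10131940.2
   = 3.454422283e-08 s
   = 34.5442 ns

34.5442 ns


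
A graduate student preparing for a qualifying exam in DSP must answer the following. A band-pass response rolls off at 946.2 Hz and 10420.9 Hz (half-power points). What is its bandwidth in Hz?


Bandwidth is the difference of -3dB frequencies:
BW = f_high - f_low
   = 10420.9 - 946.2
   = 9474.7 Hz

9474.7 Hz


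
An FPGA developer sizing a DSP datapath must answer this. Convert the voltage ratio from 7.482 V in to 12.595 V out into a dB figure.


Voltage gain in dB:
G = 20 * log10(Vout / Vin)
  = 20 * log10(12.595 / 7.482)
  = 20 * log10(1.683373)
  = 20 * 0.22618
  = 4.52 dB

4.52 dB


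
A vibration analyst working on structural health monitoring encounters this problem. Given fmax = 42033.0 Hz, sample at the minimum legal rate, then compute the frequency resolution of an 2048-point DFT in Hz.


Step 1 — Nyquist sampling rate:
fs = 2 * fmax = 2 * 42033.0 = 84066.0 Hz

Step 2 — DFT bin spacing:
df = fs / N = 84066.0 / 2048 = 41.0479 Hz

41.0479 Hz


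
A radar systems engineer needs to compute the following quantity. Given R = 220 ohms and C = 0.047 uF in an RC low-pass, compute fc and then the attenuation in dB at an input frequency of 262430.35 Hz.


Step 1 — cutoff frequency:
fc = 1 / (2*pi*R*C)
C = 0.047 uF = 4.7e-08 F
fc = 1 / (2*pi*220*4.7e-08)
   = 15392.161 Hz

Step 2 — magnitude at f = 262430.35 Hz:
|H(f)| = 1 / sqrt(1 + (f/fc)^2)
f/fc = 262430.35 / 15392.161 = 17.049611
|H| = 1 / sqrt(1 + 290.689235) = 0.0585517
|H|_dB = 20*log10(0.0585517) = -24.65 dB

fc = 15392.161 Hz; |H(262430.35 Hz)| = -24.65 dB


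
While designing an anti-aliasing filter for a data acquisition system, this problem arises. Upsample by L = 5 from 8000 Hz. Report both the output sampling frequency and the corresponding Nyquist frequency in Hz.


Step 1 — output sample rate after interpolation by L:
fs_out = L * fs_in = 5 * 8000 = 40000 Hz

Step 2 — Nyquist frequency of the output stream:
f_Nyq = fs_out / 2 = 40000 / 2 = 20000.0 Hz

fs_out = 40000 Hz; f_Nyquist = 20000.0 Hz


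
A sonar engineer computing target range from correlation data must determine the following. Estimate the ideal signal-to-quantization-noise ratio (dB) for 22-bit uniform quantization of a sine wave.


Theoretical SNR for a full-scale sinusoid:
SNR = 6.02 * N + 1.76
    = 6.02 * 22 + 1.76
    = 132.44 + 1.76
    = 134.2 dB

134.2 dB


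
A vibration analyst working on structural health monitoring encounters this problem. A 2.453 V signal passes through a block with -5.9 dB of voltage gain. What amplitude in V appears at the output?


Output voltage from dB gain:
V_out = V_in * 10^(gain_dB / 20)
      = 2.453 * 10^(-5.9 / 20)
      = 2.453 * 0.506991
      = 1.2436 V

1.2436 V


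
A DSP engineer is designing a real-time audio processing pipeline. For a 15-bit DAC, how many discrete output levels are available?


Number of quantization levels = 2^N
= 2^15
= 32768

32768


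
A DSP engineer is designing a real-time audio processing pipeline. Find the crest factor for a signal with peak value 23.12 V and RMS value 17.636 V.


Crest factor is the ratio of peak to RMS:
CF = V_peak / V_rms
   = 23.12 / 17.636
   = 1.311

1.311


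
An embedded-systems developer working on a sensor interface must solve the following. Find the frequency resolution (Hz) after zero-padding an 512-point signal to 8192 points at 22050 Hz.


Frequency resolution after zero-padding:
N_padded = 512 * 16 = 8192
df = fs / N_padded
   = 22050 / 8192
   = 2.6917 Hz

2.6917 Hz


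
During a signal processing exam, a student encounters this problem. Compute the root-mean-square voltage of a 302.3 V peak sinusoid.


RMS voltage for a sinusoidal waveform:
V_rms = V_peak / sqrt(2)
      = 302.3 / 1.414214
      = 213.758 V

213.758 V


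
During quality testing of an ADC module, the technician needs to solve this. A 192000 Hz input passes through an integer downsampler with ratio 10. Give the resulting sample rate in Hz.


Decimation reduces the sample rate:
fs_out = fs_in / M
       = 192000 / 10
       = 19200.0 Hz

19200.0 Hz


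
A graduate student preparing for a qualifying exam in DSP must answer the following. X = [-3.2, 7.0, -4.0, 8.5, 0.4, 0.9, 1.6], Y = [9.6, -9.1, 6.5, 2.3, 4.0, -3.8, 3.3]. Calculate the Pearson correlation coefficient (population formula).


Pearson correlation coefficient (population):
r = cov(X,Y) / (std(X) * std(Y))
Mean X = 1.6, Mean Y = 1.8286
Cov(X,Y) = -16.841429
Std(X) = 4.360537, Std(Y) = 5.860696
r = -0.659

-0.659


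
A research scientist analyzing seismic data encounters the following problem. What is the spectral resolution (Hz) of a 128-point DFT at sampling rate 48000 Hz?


DFT frequency resolution:
df = fs / N
   = 48000 / 128
   = 375.0 Hz

375.0 Hz


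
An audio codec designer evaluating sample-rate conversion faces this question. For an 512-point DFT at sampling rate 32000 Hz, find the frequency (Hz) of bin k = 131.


Frequency of DFT bin k:
f_k = k * fs / N
    = 131 * 32000 / 512
    = 4192000 / 512
    = 8187.5 Hz

8187.5 Hz


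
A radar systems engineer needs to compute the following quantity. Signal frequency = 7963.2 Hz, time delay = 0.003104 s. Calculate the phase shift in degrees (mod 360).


Phase shift from frequency and time delay:
phi = 360 * f * t_delay
    = 360 * 7963.2 * 0.003104
    = 8898.4 degrees
    mod 360 = 258.4 degrees

258.4 degrees


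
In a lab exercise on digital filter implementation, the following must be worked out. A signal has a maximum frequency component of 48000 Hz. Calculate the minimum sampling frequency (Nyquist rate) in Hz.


The Nyquist rate is twice the maximum frequency component.
fs_min = 2 * fmax
      = 2 * 48000
      = 96000 Hz

96000


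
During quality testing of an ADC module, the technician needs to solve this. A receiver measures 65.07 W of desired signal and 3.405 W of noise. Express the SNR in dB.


SNR in decibels:
SNR = 10 * log10(Ps / Pn)
    = 10 * log10(65.07 / 3.405)
    = 10 * log10(19.1101)
    = 10 * 1.2813
    = 12.81 dB

12.81 dB


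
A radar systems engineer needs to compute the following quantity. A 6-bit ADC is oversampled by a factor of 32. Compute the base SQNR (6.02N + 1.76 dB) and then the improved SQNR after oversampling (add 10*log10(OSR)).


Step 1 — baseline SQNR at Nyquist:
SQNR_base = 6.02*N + 1.76
          = 6.02*6 + 1.76
          = 37.88 dB

Step 2 — oversampling processing gain:
G = 10*log10(OSR) = 10*log10(32) = 15.05 dB

Step 3 — total:
SQNR_total = 37.88 + 15.05 = 52.93 dB

Base SQNR = 37.88 dB; oversampled SQNR = 52.93 dB


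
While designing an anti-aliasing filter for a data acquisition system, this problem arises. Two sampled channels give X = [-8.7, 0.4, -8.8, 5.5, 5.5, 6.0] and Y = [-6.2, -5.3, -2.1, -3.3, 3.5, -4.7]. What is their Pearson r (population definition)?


Pearson correlation coefficient (population):
r = cov(X,Y) / (std(X) * std(Y))
Mean X = -0.0167, Mean Y = -3.0167
Cov(X,Y) = 7.149722
Std(X) = 6.452239, Std(Y) = 3.20334
r = 0.3459

0.3459


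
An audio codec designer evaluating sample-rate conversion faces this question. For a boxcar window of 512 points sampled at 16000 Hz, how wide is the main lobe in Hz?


Main lobe width for a rectangular window:
Width = 2 * fs / N
      = 2 * 16000 / 512
      = 32000 / 512
      = 62.5 Hz

62.5 Hz


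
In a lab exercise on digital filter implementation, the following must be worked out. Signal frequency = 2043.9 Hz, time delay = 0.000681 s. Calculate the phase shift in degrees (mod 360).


Phase shift from frequency and time delay:
phi = 360 * f * t_delay
    = 360 * 2043.9 * 0.000681
    = 501.08 degrees
    mod 360 = 141.08 degrees

141.08 degrees


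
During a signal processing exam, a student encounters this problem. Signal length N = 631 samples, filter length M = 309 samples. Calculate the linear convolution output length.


Linear convolution output length:
L = N + M - 1
  = 631 + 309 - 1
  = 939 samples

939


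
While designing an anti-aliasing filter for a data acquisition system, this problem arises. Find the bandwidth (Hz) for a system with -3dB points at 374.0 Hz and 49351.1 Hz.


Bandwidth is the difference of -3dB frequencies:
BW = f_high - f_low
   = 49351.1 - 374.0
   = 48977.1 Hz

48977.1 Hz


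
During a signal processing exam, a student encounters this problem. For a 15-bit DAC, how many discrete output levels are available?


Number of quantization levels = 2^N
= 2^15
= 32768

32768


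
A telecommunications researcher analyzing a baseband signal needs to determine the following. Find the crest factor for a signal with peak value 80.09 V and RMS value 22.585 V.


Crest factor is the ratio of peak to RMS:
CF = V_peak / V_rms
   = 80.09 / 22.585
   = 3.5462

3.5462


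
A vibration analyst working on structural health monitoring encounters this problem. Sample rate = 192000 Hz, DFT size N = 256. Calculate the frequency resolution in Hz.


DFT frequency resolution:
df = fs / N
   = 192000 / 256
   = 750.0 Hz

750.0 Hz


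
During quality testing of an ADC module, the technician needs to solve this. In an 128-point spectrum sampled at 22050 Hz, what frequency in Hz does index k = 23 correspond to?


Frequency of DFT bin k:
f_k = k * fs / N
    = 23 * 22050 / 128
    = 507150 / 128
    = 3962.109 Hz

3962.109 Hz


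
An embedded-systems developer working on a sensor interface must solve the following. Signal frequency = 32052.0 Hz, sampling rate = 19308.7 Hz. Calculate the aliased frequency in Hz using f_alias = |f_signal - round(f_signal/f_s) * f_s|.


Compute the nearest integer multiple of fs to the signal:
n = round(32052.0 / 19308.7) = 2
f_alias = |32052.0 - 2 * 19308.7|
        = |32052.0 - 38617.4|
        = 6565.4 Hz

6565.4


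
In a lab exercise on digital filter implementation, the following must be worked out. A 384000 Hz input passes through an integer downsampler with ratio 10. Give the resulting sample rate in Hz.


Decimation reduces the sample rate:
fs_out = fs_in / M
       = 384000 / 10
       = 38400.0 Hz

38400.0 Hz


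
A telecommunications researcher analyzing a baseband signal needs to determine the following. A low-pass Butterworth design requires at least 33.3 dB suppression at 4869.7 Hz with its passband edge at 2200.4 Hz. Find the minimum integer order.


Butterworth filter order formula:
n = log10(10^(A/10) - 1) / (2 * log10(f_stop/f_pass))
10^(33.3/10) - 1 = 2136.9621
f_stop/f_pass = 4869.7 / 2200.4 = 2.2131
n = 4.8258 -> ceil = 5

5


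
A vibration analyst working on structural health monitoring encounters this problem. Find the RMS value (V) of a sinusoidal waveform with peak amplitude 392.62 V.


RMS voltage for a sinusoidal waveform:
V_rms = V_peak / sqrt(2)
      = 392.62 / 1.414214
      = 277.624 V

277.624 V


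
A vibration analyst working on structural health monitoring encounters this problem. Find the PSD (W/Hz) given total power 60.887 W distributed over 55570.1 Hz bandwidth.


Power spectral density:
PSD = P / BW
    = 60.887 / 55570.1
    = 0.00109568 W/Hz

0.00109568 W/Hz


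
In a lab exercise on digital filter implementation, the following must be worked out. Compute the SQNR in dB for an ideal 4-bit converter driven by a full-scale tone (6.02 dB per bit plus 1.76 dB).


Theoretical SNR for a full-scale sinusoid:
SNR = 6.02 * N + 1.76
    = 6.02 * 4 + 1.76
    = 24.08 + 1.76
    = 25.84 dB

25.84 dB


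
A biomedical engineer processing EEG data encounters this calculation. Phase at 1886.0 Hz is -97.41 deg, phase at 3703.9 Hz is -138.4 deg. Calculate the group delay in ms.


Group delay from phase difference:
tau = -d(phi)/d(omega)
d(phi) = -40.99 deg = -0.71541 rad
d(omega) = 2*pi*(3703.9 - 1886.0) = 11422.2026 rad/s
tau = -(-0.71541) / 11422.2026
    = 0.0626 ms

0.0626 ms


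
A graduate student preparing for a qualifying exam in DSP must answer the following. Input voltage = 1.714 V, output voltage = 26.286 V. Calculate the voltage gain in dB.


Voltage gain in dB:
G = 20 * log10(Vout / Vin)
  = 20 * log10(26.286 / 1.714)
  = 20 * log10(15.336056)
  = 20 * 1.185714
  = 23.71 dB

23.71 dB


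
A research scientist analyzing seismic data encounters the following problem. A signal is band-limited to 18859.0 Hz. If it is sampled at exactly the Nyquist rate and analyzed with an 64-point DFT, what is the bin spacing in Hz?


Step 1 — Nyquist sampling rate:
fs = 2 * fmax = 2 * 18859.0 = 37718.0 Hz

Step 2 — DFT bin spacing:
df = fs / N = 37718.0 / 64 = 589.3438 Hz

589.3438 Hz


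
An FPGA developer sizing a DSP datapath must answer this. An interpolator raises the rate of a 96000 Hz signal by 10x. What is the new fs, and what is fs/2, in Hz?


Step 1 — output sample rate after interpolation by L:
fs_out = L * fs_in = 10 * 96000 = 960000 Hz

Step 2 — Nyquist frequency of the output stream:
f_Nyq = fs_out / 2 = 960000 / 2 = 480000.0 Hz

fs_out = 960000 Hz; f_Nyquist = 480000.0 Hz


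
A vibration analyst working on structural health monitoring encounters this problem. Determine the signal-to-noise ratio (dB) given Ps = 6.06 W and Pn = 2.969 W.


SNR in decibels:
SNR = 10 * log10(Ps / Pn)
    = 10 * log10(6.06 / 2.969)
    = 10 * log10(2.0411)
    = 10 * 0.3099
    = 3.1 dB

3.1 dB


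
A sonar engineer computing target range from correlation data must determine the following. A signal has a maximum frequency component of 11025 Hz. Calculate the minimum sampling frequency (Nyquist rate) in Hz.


The Nyquist rate is twice the maximum frequency component.
fs_min = 2 * fmax
      = 2 * 11025
      = 22050 Hz

22050


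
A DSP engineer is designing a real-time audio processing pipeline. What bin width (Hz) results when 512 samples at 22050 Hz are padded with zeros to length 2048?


Frequency resolution after zero-padding:
N_padded = 512 * 4 = 2048
df = fs / N_padded
   = 22050 / 2048
   = 10.7666 Hz

10.7666 Hz


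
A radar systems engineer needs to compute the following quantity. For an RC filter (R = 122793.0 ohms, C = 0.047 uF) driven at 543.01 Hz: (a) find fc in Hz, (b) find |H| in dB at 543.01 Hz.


Step 1 — cutoff frequency:
fc = 1 / (2*pi*R*C)
C = 0.047 uF = 4.7e-08 F
fc = 1 / (2*pi*122793.0*4.7e-08)
   = 27.5771 Hz

Step 2 — magnitude at f = 543.01 Hz:
|H(f)| = 1 / sqrt(1 + (f/fc)^2)
f/fc = 543.01 / 27.5771 = 19.690613
|H| = 1 / sqrt(1 + 387.72024) = 0.0507203
|H|_dB = 20*log10(0.0507203) = -25.9 dB

fc = 27.5771 Hz; |H(543.01 Hz)| = -25.9 dB


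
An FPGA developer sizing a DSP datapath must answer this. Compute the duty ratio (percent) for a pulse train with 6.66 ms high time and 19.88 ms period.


Duty cycle as a percentage:
DC = (t_on / T) * 100
   = (6.66 / 19.88) * 100
   = 0.33501 * 100
   = 33.5 %

33.5 %


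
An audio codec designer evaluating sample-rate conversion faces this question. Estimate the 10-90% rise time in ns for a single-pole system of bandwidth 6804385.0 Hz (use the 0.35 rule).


Rise time from bandwidth relationship:
tr = 0.35 / BW
   = 0.35 / 6804385.0
   = 5.143741866e-08 s
   = 51.4374 ns

51.4374 ns


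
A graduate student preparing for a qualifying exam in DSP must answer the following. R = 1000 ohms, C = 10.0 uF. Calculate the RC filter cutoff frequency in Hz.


Cutoff frequency of a first-order RC filter:
fc = 1 / (2 * pi * R * C)
C = 10.0 uF = 1e-05 F
fc = 1 / (2 * pi * 1000 * 1e-05)
   = 1 / 0.062831853071796
   = 15.915494 Hz

15.915494 Hz


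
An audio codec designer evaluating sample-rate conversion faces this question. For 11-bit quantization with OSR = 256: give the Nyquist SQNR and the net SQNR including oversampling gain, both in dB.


Step 1 — baseline SQNR at Nyquist:
SQNR_base = 6.02*N + 1.76
          = 6.02*11 + 1.76
          = 67.98 dB

Step 2 — oversampling processing gain:
G = 10*log10(OSR) = 10*log10(256) = 24.08 dB

Step 3 — total:
SQNR_total = 67.98 + 24.08 = 92.06 dB

Base SQNR = 67.98 dB; oversampled SQNR = 92.06 dB


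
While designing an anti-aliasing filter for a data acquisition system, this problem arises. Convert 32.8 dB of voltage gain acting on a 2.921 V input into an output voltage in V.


Output voltage from dB gain:
V_out = V_in * 10^(gain_dB / 20)
      = 2.921 * 10^(32.8 / 20)
      = 2.921 * 43.651583
      = 127.5063 V

127.5063 V


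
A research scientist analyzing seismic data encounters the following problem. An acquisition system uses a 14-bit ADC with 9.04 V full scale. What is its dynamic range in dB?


Dynamic range from full-scale to LSB:
V_min = V_max / 2^bits = 9.04 / 2^14
DR = 20 * log10(V_max / V_min)
   = 20 * log10(2^14)
   = 20 * 14 * log10(2)
   = 84.29 dB

84.29 dB


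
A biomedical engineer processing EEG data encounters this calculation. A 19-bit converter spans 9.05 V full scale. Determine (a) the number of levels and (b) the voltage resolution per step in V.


Step 1 — number of quantization levels:
L = 2^N = 2^19 = 524288

Step 2 — LSB step size:
delta = Vfs / L
      = 9.05 / 524288
      = 1.726e-05 V

Levels = 524288; step size = 1.726e-05 V


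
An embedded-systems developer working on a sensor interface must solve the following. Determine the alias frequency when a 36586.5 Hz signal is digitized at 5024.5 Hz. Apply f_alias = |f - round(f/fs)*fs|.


Compute the nearest integer multiple of fs to the signal:
n = round(36586.5 / 5024.5) = 7
f_alias = |36586.5 - 7 * 5024.5|
        = |36586.5 - 35171.5|
        = 1415.0 Hz

1415.0


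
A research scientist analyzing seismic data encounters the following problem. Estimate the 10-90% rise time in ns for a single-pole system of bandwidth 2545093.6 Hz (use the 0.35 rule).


Rise time from bandwidth relationship:
tr = 0.35 / BW
   = 0.35 / 2545093.6
   = 1.375195003e-07 s
   = 137.5195 ns

137.5195 ns


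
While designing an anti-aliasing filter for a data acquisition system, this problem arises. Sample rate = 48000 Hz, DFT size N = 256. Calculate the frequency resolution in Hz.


DFT frequency resolution:
df = fs / N
   = 48000 / 256
   = 187.5 Hz

187.5 Hz


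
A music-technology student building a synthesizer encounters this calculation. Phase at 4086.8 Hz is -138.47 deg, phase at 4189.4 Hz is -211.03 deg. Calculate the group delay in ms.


Group delay from phase difference:
tau = -d(phi)/d(omega)
d(phi) = -72.56 deg = -1.266411 rad
d(omega) = 2*pi*(4189.4 - 4086.8) = 644.6548 rad/s
tau = -(-1.266411) / 644.6548
    = 1.9645 ms

1.9645 ms


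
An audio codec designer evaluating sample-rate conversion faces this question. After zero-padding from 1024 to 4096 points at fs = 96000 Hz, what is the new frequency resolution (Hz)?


Frequency resolution after zero-padding:
N_padded = 1024 * 4 = 4096
df = fs / N_padded
   = 96000 / 4096
   = 23.4375 Hz

23.4375 Hz


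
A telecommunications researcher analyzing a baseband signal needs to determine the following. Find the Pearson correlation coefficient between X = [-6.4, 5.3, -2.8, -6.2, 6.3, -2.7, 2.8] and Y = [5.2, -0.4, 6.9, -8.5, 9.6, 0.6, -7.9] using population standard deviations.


Pearson correlation coefficient (population):
r = cov(X,Y) / (std(X) * std(Y))
Mean X = -0.5286, Mean Y = 0.7857
Cov(X,Y) = 5.375306
Std(X) = 4.901811, Std(Y) = 6.521049
r = 0.1682

0.1682


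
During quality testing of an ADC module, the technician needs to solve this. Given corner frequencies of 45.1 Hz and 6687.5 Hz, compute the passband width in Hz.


Bandwidth is the difference of -3dB frequencies:
BW = f_high - f_low
   = 6687.5 - 45.1
   = 6642.4 Hz

6642.4 Hz


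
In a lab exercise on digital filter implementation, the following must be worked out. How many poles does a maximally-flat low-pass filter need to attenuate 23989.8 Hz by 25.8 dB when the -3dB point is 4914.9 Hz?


Butterworth filter order formula:
n = log10(10^(A/10) - 1) / (2 * log10(f_stop/f_pass))
10^(25.8/10) - 1 = 379.1894
f_stop/f_pass = 23989.8 / 4914.9 = 4.881
n = 1.8728 -> ceil = 2

2


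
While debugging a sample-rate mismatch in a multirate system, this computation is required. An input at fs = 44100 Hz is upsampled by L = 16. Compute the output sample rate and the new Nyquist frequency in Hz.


Step 1 — output sample rate after interpolation by L:
fs_out = L * fs_in = 16 * 44100 = 705600 Hz

Step 2 — Nyquist frequency of the output stream:
f_Nyq = fs_out / 2 = 705600 / 2 = 352800.0 Hz

fs_out = 705600 Hz; f_Nyquist = 352800.0 Hz


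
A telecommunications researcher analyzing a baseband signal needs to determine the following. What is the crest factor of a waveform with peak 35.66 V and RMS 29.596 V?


Crest factor is the ratio of peak to RMS:
CF = V_peak / V_rms
   = 35.66 / 29.596
   = 1.2049

1.2049


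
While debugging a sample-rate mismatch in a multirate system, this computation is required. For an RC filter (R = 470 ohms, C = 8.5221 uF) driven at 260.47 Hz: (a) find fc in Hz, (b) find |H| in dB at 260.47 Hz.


Step 1 — cutoff frequency:
fc = 1 / (2*pi*R*C)
C = 8.5221 uF = 8.5221e-06 F
fc = 1 / (2*pi*470*8.5221e-06)
   = 39.7352 Hz

Step 2 — magnitude at f = 260.47 Hz:
|H(f)| = 1 / sqrt(1 + (f/fc)^2)
f/fc = 260.47 / 39.7352 = 6.555145
|H| = 1 / sqrt(1 + 42.969926) = 0.1508072
|H|_dB = 20*log10(0.1508072) = -16.43 dB

fc = 39.7352 Hz; |H(260.47 Hz)| = -16.43 dB


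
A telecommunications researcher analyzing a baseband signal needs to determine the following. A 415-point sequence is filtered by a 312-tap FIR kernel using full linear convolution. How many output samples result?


Linear convolution output length:
L = N + M - 1
  = 415 + 312 - 1
  = 726 samples

726


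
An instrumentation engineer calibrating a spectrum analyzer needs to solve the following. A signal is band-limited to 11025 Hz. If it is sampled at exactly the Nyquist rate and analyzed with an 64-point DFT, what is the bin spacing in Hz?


Step 1 — Nyquist sampling rate:
fs = 2 * fmax = 2 * 11025 = 22050 Hz

Step 2 — DFT bin spacing:
df = fs / N = 22050 / 64 = 344.5312 Hz

344.5312 Hz


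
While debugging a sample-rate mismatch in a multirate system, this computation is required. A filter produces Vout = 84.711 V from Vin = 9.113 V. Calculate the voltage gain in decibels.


Voltage gain in dB:
G = 20 * log10(Vout / Vin)
  = 20 * log10(84.711 / 9.113)
  = 20 * log10(9.295622)
  = 20 * 0.968278
  = 19.37 dB

19.37 dB


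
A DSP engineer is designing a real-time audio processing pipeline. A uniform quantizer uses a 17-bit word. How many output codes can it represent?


Number of quantization levels = 2^N
= 2^17
= 131072

131072


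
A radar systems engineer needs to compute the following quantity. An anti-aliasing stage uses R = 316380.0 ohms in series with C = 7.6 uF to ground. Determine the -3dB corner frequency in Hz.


Cutoff frequency of a first-order RC filter:
fc = 1 / (2 * pi * R * C)
C = 7.6 uF = 7.6e-06 F
fc = 1 / (2 * pi * 316380.0 * 7.6e-06)
   = 1 / 15.10784367289
   = 0.066191 Hz

0.066191 Hz


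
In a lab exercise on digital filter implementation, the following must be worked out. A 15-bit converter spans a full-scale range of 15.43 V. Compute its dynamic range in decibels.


Dynamic range from full-scale to LSB:
V_min = V_max / 2^bits = 15.43 / 2^15
DR = 20 * log10(V_max / V_min)
   = 20 * log10(2^15)
   = 20 * 15 * log10(2)
   = 90.31 dB

90.31 dB


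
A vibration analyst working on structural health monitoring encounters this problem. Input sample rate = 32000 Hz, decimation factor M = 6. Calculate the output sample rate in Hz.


Decimation reduces the sample rate:
fs_out = fs_in / M
       = 32000 / 6
       = 5333.3333 Hz

5333.3333 Hz


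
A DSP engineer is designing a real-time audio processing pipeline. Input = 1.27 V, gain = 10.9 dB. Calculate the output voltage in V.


Output voltage from dB gain:
V_out = V_in * 10^(gain_dB / 20)
      = 1.27 * 10^(10.9 / 20)
      = 1.27 * 3.507519
      = 4.4545 V

4.4545 V


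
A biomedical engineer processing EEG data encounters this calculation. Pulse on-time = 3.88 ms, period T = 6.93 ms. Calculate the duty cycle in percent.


Duty cycle as a percentage:
DC = (t_on / T) * 100
   = (3.88 / 6.93) * 100
   = 0.559885 * 100
   = 55.99 %

55.99 %


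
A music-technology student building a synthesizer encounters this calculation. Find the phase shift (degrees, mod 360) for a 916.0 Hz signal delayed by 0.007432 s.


Phase shift from frequency and time delay:
phi = 360 * f * t_delay
    = 360 * 916.0 * 0.007432
    = 2450.78 degrees
    mod 360 = 290.78 degrees

290.78 degrees


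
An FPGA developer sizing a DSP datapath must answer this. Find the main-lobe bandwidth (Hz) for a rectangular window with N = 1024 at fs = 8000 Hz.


Main lobe width for a rectangular window:
Width = 2 * fs / N
      = 2 * 8000 / 1024
      = 16000 / 1024
      = 15.625 Hz

15.625 Hz


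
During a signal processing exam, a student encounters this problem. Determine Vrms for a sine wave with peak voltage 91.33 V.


RMS voltage for a sinusoidal waveform:
V_rms = V_peak / sqrt(2)
      = 91.33 / 1.414214
      = 64.58 V

64.58 V


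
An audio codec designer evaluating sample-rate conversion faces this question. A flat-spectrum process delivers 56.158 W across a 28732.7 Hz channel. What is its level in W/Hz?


Power spectral density:
PSD = P / BW
    = 56.158 / 28732.7
    = 0.0019545 W/Hz

0.0019545 W/Hz


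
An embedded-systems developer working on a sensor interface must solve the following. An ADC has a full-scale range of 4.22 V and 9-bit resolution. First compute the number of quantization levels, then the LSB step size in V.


Step 1 — number of quantization levels:
L = 2^N = 2^9 = 512

Step 2 — LSB step size:
delta = Vfs / L
      = 4.22 / 512
      = 0.00824219 V

Levels = 512; step size = 0.00824219 V
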